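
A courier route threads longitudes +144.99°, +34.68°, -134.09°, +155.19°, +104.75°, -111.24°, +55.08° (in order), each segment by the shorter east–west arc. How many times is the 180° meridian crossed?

2

Leg 1: +144.99° → +34.68°, shortest Δλ = -110.31° (west) — does not cross 180°.
Leg 2: +34.68° → -134.09°, shortest Δλ = -168.77° (west) — does not cross 180°.
Leg 3: -134.09° → +155.19°, shortest Δλ = -70.72° (west) — crosses 180°.
Leg 4: +155.19° → +104.75°, shortest Δλ = -50.44° (west) — does not cross 180°.
Leg 5: +104.75° → -111.24°, shortest Δλ = 144.01° (east) — crosses 180°.
Leg 6: -111.24° → +55.08°, shortest Δλ = 166.32° (east) — does not cross 180°.
Total crossings: 2.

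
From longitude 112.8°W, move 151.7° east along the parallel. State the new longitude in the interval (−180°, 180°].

38.9°E

Start at -112.8°; shift +151.7° → +38.9°.
+38.9° already lies in (−180°, 180°].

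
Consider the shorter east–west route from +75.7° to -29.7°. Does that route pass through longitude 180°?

Signed shortest Δλ = ((-29.7 − 75.7 + 180) mod 360) − 180 = -105.4°.
Going west by 105.4° from +75.7° reaches -29.7° without touching 180°.

No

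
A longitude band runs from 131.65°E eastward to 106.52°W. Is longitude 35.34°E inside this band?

Band width going east from +131.65° to -106.52°: ((-106.52 − 131.65) mod 360) = 121.83°.
Offset of +35.34° east of the west edge: ((35.34 − 131.65) mod 360) = 263.69°.
263.69° > 121.83° ⇒ outside.

No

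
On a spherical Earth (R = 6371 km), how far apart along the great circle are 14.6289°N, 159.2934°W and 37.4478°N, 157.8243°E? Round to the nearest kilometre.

Δλ = 157.8243 − -159.2934 = 317.1177°; wrapped into (−180°, 180°]: -42.8823°.
Δφ = 37.4478 − 14.6289 = 22.8189°.
a = sin²(Δφ/2) + cos φ₁ · cos φ₂ · sin²(Δλ/2) = 0.141778.
c = 2·atan2(√a, √(1−a)) = 0.77210 rad → d = 6371·c ≈ 4919.08 km.

4919 km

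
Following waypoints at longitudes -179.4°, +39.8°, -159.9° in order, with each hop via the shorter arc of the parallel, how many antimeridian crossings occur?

2

Leg 1: -179.4° → +39.8°, shortest Δλ = -140.8° (west) — crosses 180°.
Leg 2: +39.8° → -159.9°, shortest Δλ = 160.3° (east) — crosses 180°.
Total crossings: 2.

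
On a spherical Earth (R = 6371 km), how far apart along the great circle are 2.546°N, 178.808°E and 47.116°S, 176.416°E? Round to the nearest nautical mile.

Δλ = 176.416 − 178.808 = -2.392°.
Δφ = -47.116 − 2.546 = -49.662°.
a = sin²(Δφ/2) + cos φ₁ · cos φ₂ · sin²(Δλ/2) = 0.176648.
c = 2·atan2(√a, √(1−a)) = 0.86754 rad → d = 6371·c ≈ 5527.11 km ≈ 2984.40 nmi.

2984 nmi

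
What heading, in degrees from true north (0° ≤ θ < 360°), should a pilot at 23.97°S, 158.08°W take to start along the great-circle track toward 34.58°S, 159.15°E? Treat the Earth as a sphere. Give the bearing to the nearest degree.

244°

Δλ = 159.15 − -158.08 = 317.23°; wrapped into (−180°, 180°]: -42.77°.
θ = atan2( sin Δλ · cos φ₂ , cos φ₁ · sin φ₂ − sin φ₁ · cos φ₂ · cos Δλ )
  = atan2(-0.55909, -0.27307) = -116.032° → normalised to [0°, 360°): 243.968°.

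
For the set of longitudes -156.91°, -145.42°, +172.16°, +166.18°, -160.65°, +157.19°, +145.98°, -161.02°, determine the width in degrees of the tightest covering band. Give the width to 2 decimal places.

Sort the longitudes: -161.02°, -160.65°, -156.91°, -145.42°, +145.98°, +157.19°, +166.18°, +172.16°.
Eastward gaps between consecutive values (wrapping around): 0.37°, 3.74°, 11.49°, 291.40°, 11.21°, 8.99°, 5.98°, 26.82°.
Largest gap = 291.40° ⇒ minimal covering band is its complement: 360° − 291.40° = 68.60°.
Band runs from +145.98° eastward to -145.42°, crossing the antimeridian.

68.60°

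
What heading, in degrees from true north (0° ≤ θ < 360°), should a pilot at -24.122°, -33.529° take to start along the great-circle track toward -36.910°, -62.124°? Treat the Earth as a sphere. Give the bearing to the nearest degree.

Δλ = -62.124 − -33.529 = -28.595°.
θ = atan2( sin Δλ · cos φ₂ , cos φ₁ · sin φ₂ − sin φ₁ · cos φ₂ · cos Δλ )
  = atan2(-0.38269, -0.26120) = -124.315° → normalised to [0°, 360°): 235.685°.

236°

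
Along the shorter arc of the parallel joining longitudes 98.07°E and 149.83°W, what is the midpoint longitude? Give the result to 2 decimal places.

Signed shortest Δλ from +98.07° to -149.83° is +112.10°.
Midpoint longitude = +98.07° + (+112.10°)/2 = +98.07° + 56.05° = +154.12°.
(The naïve average (+98.07 + -149.83)/2 = -25.88° is on the wrong side of the globe.)

154.12°E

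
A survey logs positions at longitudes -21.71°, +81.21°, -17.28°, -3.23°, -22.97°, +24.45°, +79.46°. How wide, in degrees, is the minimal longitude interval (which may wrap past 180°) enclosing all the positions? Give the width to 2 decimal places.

104.18°

Sort the longitudes: -22.97°, -21.71°, -17.28°, -3.23°, +24.45°, +79.46°, +81.21°.
Eastward gaps between consecutive values (wrapping around): 1.26°, 4.43°, 14.05°, 27.68°, 55.01°, 1.75°, 255.82°.
Largest gap = 255.82° ⇒ minimal covering band is its complement: 360° − 255.82° = 104.18°.
Band runs from -22.97° eastward to +81.21°.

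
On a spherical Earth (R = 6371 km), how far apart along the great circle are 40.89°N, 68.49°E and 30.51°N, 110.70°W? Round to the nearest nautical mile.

Δλ = -110.70 − 68.49 = -179.19°.
Δφ = 30.51 − 40.89 = -10.38°.
a = sin²(Δφ/2) + cos φ₁ · cos φ₂ · sin²(Δλ/2) = 0.659447.
c = 2·atan2(√a, √(1−a)) = 1.89536 rad → d = 6371·c ≈ 12075.33 km ≈ 6520.16 nmi.

6520 nmi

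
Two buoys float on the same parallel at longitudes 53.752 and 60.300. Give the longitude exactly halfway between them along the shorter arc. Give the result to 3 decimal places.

+57.026°

Signed shortest Δλ from +53.752° to +60.300° is +6.548°.
Midpoint longitude = +53.752° + (+6.548°)/2 = +53.752° + 3.274° = +57.026°.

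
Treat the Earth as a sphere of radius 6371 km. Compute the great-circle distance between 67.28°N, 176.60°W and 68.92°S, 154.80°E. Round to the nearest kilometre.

Δλ = 154.80 − -176.60 = 331.40°; wrapped into (−180°, 180°]: -28.60°.
Δφ = -68.92 − 67.28 = -136.20°.
a = sin²(Δφ/2) + cos φ₁ · cos φ₂ · sin²(Δλ/2) = 0.869355.
c = 2·atan2(√a, √(1−a)) = 2.40195 rad → d = 6371·c ≈ 15302.83 km.

15303 km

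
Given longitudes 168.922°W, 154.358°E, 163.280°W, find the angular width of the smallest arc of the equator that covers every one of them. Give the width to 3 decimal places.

42.362°

Sort the longitudes: -168.922°, -163.280°, +154.358°.
Eastward gaps between consecutive values (wrapping around): 5.642°, 317.638°, 36.720°.
Largest gap = 317.638° ⇒ minimal covering band is its complement: 360° − 317.638° = 42.362°.
Band runs from +154.358° eastward to -163.280°, crossing the antimeridian.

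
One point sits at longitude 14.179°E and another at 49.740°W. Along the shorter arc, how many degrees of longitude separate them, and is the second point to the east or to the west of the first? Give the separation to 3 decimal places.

Raw difference: -49.740 − 14.179 = -63.919°.
Normalise into (−180°, 180°]: -63.919° stays -63.919°.
Negative ⇒ the second point lies to the west; separation 63.919°.

63.919° west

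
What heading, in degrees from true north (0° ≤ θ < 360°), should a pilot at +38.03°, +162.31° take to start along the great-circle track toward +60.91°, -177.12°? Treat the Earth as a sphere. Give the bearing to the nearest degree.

23°

Δλ = -177.12 − 162.31 = -339.43°; wrapped into (−180°, 180°]: 20.57°.
θ = atan2( sin Δλ · cos φ₂ , cos φ₁ · sin φ₂ − sin φ₁ · cos φ₂ · cos Δλ )
  = atan2(0.17082, 0.40790) = 22.723° → normalised to [0°, 360°): 22.723°.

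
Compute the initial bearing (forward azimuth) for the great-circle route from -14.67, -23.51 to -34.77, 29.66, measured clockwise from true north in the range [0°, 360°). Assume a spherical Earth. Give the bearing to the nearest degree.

Δλ = 29.66 − -23.51 = 53.17°.
θ = atan2( sin Δλ · cos φ₂ , cos φ₁ · sin φ₂ − sin φ₁ · cos φ₂ · cos Δλ )
  = atan2(0.65750, -0.42699) = 123.000° → normalised to [0°, 360°): 123.000°.

123°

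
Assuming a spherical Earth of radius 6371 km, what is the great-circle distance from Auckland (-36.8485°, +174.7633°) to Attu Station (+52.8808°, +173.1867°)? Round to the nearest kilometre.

Δλ = 173.1867 − 174.7633 = -1.5766°.
Δφ = 52.8808 − -36.8485 = 89.7293°.
a = sin²(Δφ/2) + cos φ₁ · cos φ₂ · sin²(Δλ/2) = 0.497729.
c = 2·atan2(√a, √(1−a)) = 1.56625 rad → d = 6371·c ≈ 9978.61 km.

9979 km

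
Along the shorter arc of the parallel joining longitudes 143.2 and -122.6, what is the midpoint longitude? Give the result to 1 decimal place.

-169.7°

Signed shortest Δλ from +143.2° to -122.6° is +94.2°.
Midpoint longitude = +143.2° + (+94.2°)/2 = +143.2° + 47.1° = +190.3°.
Normalise into (−180°, 180°]: -169.7°.
(The naïve average (+143.2 + -122.6)/2 = 10.3° is on the wrong side of the globe.)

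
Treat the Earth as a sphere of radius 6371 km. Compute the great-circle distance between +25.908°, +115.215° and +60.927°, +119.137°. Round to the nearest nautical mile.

Δλ = 119.137 − 115.215 = 3.922°.
Δφ = 60.927 − 25.908 = 35.019°.
a = sin²(Δφ/2) + cos φ₁ · cos φ₂ · sin²(Δλ/2) = 0.091031.
c = 2·atan2(√a, √(1−a)) = 0.61298 rad → d = 6371·c ≈ 3905.29 km ≈ 2108.69 nmi.

2109 nmi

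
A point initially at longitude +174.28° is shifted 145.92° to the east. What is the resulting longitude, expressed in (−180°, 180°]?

Start at +174.28°; shift +145.92° → +320.20°.
+320.20° lies outside (−180°, 180°]; subtract 360° → -39.80°.

-39.80°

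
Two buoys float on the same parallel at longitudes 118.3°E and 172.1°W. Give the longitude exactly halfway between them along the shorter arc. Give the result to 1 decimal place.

Signed shortest Δλ from +118.3° to -172.1° is +69.6°.
Midpoint longitude = +118.3° + (+69.6°)/2 = +118.3° + 34.8° = +153.1°.
(The naïve average (+118.3 + -172.1)/2 = -26.9° is on the wrong side of the globe.)

153.1°E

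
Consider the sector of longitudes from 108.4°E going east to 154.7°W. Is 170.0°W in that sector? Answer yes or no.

Yes

Band width going east from +108.4° to -154.7°: ((-154.7 − 108.4) mod 360) = 96.9°.
Offset of -170.0° east of the west edge: ((-170.0 − 108.4) mod 360) = 81.6°.
81.6° ≤ 96.9° ⇒ inside.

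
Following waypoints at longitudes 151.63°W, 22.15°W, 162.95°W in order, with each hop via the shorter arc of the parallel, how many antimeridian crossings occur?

0

Leg 1: -151.63° → -22.15°, shortest Δλ = 129.48° (east) — does not cross 180°.
Leg 2: -22.15° → -162.95°, shortest Δλ = -140.8° (west) — does not cross 180°.
Total crossings: 0.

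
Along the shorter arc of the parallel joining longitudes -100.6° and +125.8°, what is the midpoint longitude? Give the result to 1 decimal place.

Signed shortest Δλ from -100.6° to +125.8° is -133.6°.
Midpoint longitude = -100.6° + (-133.6°)/2 = -100.6° − 66.8° = -167.4°.
(The naïve average (-100.6 + +125.8)/2 = 12.6° is on the wrong side of the globe.)

-167.4°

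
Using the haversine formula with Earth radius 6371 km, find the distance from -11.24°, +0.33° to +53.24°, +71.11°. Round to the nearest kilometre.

Δλ = 71.11 − 0.33 = 70.78°.
Δφ = 53.24 − -11.24 = 64.48°.
a = sin²(Δφ/2) + cos φ₁ · cos φ₂ · sin²(Δλ/2) = 0.481463.
c = 2·atan2(√a, √(1−a)) = 1.53371 rad → d = 6371·c ≈ 9771.29 km.

9771 km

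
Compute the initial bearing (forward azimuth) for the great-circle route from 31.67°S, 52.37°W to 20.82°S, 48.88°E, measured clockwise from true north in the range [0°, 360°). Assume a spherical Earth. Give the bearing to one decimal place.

113.5°

Δλ = 48.88 − -52.37 = 101.25°.
θ = atan2( sin Δλ · cos φ₂ , cos φ₁ · sin φ₂ − sin φ₁ · cos φ₂ · cos Δλ )
  = atan2(0.91674, -0.39824) = 113.481° → normalised to [0°, 360°): 113.481°.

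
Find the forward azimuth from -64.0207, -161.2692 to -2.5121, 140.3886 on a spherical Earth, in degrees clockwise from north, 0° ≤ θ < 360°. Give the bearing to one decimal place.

Δλ = 140.3886 − -161.2692 = 301.6578°; wrapped into (−180°, 180°]: -58.3422°.
θ = atan2( sin Δλ · cos φ₂ , cos φ₁ · sin φ₂ − sin φ₁ · cos φ₂ · cos Δλ )
  = atan2(-0.85038, 0.45216) = -62.000° → normalised to [0°, 360°): 298.000°.

298.0°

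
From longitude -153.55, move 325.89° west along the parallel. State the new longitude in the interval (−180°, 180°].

-119.44°

Start at -153.55°; shift −325.89° → -479.44°.
-479.44° lies outside (−180°, 180°]; add 360° → -119.44°.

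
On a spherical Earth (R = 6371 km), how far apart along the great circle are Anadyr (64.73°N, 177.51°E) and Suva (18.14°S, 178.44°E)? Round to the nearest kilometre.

Δλ = 178.44 − 177.51 = 0.93°.
Δφ = -18.14 − 64.73 = -82.87°.
a = sin²(Δφ/2) + cos φ₁ · cos φ₂ · sin²(Δλ/2) = 0.437966.
c = 2·atan2(√a, √(1−a)) = 1.44641 rad → d = 6371·c ≈ 9215.07 km.

9215 km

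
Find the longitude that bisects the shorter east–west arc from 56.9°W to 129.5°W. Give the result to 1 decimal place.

Signed shortest Δλ from -56.9° to -129.5° is -72.6°.
Midpoint longitude = -56.9° + (-72.6°)/2 = -56.9° − 36.3° = -93.2°.

93.2°W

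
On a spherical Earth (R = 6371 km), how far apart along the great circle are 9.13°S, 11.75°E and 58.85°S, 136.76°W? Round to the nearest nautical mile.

6451 nmi

Δλ = -136.76 − 11.75 = -148.51°.
Δφ = -58.85 − -9.13 = -49.72°.
a = sin²(Δφ/2) + cos φ₁ · cos φ₂ · sin²(Δλ/2) = 0.649858.
c = 2·atan2(√a, √(1−a)) = 1.87519 rad → d = 6371·c ≈ 11946.84 km ≈ 6450.78 nmi.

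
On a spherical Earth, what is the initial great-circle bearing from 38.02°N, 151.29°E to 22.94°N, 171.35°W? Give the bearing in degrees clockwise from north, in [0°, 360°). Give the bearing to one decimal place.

Δλ = -171.35 − 151.29 = -322.64°; wrapped into (−180°, 180°]: 37.36°.
θ = atan2( sin Δλ · cos φ₂ , cos φ₁ · sin φ₂ − sin φ₁ · cos φ₂ · cos Δλ )
  = atan2(0.55883, -0.14379) = 104.430° → normalised to [0°, 360°): 104.430°.

104.4°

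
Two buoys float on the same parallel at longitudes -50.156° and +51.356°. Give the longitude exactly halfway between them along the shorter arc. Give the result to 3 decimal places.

+0.600°

Signed shortest Δλ from -50.156° to +51.356° is +101.512°.
Midpoint longitude = -50.156° + (+101.512°)/2 = -50.156° + 50.756° = +0.600°.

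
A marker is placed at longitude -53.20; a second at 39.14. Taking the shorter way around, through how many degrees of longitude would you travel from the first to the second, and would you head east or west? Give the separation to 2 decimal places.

92.34° east

Raw difference: 39.14 − -53.20 = 92.34°.
Normalise into (−180°, 180°]: 92.34° stays 92.34°.
Positive ⇒ the second point lies to the east; separation 92.34°.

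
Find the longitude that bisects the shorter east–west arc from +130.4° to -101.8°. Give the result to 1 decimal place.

Signed shortest Δλ from +130.4° to -101.8° is +127.8°.
Midpoint longitude = +130.4° + (+127.8°)/2 = +130.4° + 63.9° = +194.3°.
Normalise into (−180°, 180°]: -165.7°.
(The naïve average (+130.4 + -101.8)/2 = 14.3° is on the wrong side of the globe.)

-165.7°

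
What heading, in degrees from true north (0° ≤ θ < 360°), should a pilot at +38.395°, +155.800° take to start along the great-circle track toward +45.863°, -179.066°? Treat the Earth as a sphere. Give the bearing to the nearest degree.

60°

Δλ = -179.066 − 155.800 = -334.866°; wrapped into (−180°, 180°]: 25.134°.
θ = atan2( sin Δλ · cos φ₂ , cos φ₁ · sin φ₂ − sin φ₁ · cos φ₂ · cos Δλ )
  = atan2(0.29578, 0.17092) = 59.977° → normalised to [0°, 360°): 59.977°.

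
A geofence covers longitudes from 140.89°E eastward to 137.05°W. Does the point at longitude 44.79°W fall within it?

Band width going east from +140.89° to -137.05°: ((-137.05 − 140.89) mod 360) = 82.06°.
Offset of -44.79° east of the west edge: ((-44.79 − 140.89) mod 360) = 174.32°.
174.32° > 82.06° ⇒ outside.

No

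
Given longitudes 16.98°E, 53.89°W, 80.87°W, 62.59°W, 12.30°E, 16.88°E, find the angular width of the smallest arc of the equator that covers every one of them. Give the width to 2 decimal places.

97.85°

Sort the longitudes: -80.87°, -62.59°, -53.89°, +12.30°, +16.88°, +16.98°.
Eastward gaps between consecutive values (wrapping around): 18.28°, 8.70°, 66.19°, 4.58°, 0.10°, 262.15°.
Largest gap = 262.15° ⇒ minimal covering band is its complement: 360° − 262.15° = 97.85°.
Band runs from -80.87° eastward to +16.98°.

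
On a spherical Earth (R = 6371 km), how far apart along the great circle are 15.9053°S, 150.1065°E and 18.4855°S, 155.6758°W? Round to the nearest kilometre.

Δλ = -155.6758 − 150.1065 = -305.7823°; wrapped into (−180°, 180°]: 54.2177°.
Δφ = -18.4855 − -15.9053 = -2.5802°.
a = sin²(Δφ/2) + cos φ₁ · cos φ₂ · sin²(Δλ/2) = 0.189900.
c = 2·atan2(√a, √(1−a)) = 0.90180 rad → d = 6371·c ≈ 5745.36 km.

5745 km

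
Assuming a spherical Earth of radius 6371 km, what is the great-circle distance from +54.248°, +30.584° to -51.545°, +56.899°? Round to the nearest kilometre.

12014 km

Δλ = 56.899 − 30.584 = 26.315°.
Δφ = -51.545 − 54.248 = -105.793°.
a = sin²(Δφ/2) + cos φ₁ · cos φ₂ · sin²(Δλ/2) = 0.654909.
c = 2·atan2(√a, √(1−a)) = 1.88580 rad → d = 6371·c ≈ 12014.42 km.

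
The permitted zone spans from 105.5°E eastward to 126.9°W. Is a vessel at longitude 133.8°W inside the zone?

Band width going east from +105.5° to -126.9°: ((-126.9 − 105.5) mod 360) = 127.6°.
Offset of -133.8° east of the west edge: ((-133.8 − 105.5) mod 360) = 120.7°.
120.7° ≤ 127.6° ⇒ inside.

Yes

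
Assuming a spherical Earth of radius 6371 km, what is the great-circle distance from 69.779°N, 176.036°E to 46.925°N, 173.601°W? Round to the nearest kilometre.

2604 km

Δλ = -173.601 − 176.036 = -349.637°; wrapped into (−180°, 180°]: 10.363°.
Δφ = 46.925 − 69.779 = -22.854°.
a = sin²(Δφ/2) + cos φ₁ · cos φ₂ · sin²(Δλ/2) = 0.041177.
c = 2·atan2(√a, √(1−a)) = 0.40868 rad → d = 6371·c ≈ 2603.69 km.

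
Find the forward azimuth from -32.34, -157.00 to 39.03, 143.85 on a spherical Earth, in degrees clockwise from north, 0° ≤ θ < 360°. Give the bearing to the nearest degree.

318°

Δλ = 143.85 − -157.00 = 300.85°; wrapped into (−180°, 180°]: -59.15°.
θ = atan2( sin Δλ · cos φ₂ , cos φ₁ · sin φ₂ − sin φ₁ · cos φ₂ · cos Δλ )
  = atan2(-0.66691, 0.74514) = -41.829° → normalised to [0°, 360°): 318.171°.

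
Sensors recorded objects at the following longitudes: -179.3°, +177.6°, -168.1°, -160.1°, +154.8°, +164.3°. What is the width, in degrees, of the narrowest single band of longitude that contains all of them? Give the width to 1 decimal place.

Sort the longitudes: -179.3°, -168.1°, -160.1°, +154.8°, +164.3°, +177.6°.
Eastward gaps between consecutive values (wrapping around): 11.2°, 8.0°, 314.9°, 9.5°, 13.3°, 3.1°.
Largest gap = 314.9° ⇒ minimal covering band is its complement: 360° − 314.9° = 45.1°.
Band runs from +154.8° eastward to -160.1°, crossing the antimeridian.

45.1°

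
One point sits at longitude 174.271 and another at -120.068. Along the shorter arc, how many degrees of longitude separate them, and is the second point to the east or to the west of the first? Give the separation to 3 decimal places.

65.661° east

Raw difference: -120.068 − 174.271 = -294.339°.
Normalise into (−180°, 180°]: -294.339° + 360° = 65.661°.
Positive ⇒ the second point lies to the east; separation 65.661°.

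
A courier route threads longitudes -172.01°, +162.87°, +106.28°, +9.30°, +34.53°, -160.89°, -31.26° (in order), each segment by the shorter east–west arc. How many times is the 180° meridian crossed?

Leg 1: -172.01° → +162.87°, shortest Δλ = -25.12° (west) — crosses 180°.
Leg 2: +162.87° → +106.28°, shortest Δλ = -56.59° (west) — does not cross 180°.
Leg 3: +106.28° → +9.30°, shortest Δλ = -96.98° (west) — does not cross 180°.
Leg 4: +9.30° → +34.53°, shortest Δλ = 25.23° (east) — does not cross 180°.
Leg 5: +34.53° → -160.89°, shortest Δλ = 164.58° (east) — crosses 180°.
Leg 6: -160.89° → -31.26°, shortest Δλ = 129.63° (east) — does not cross 180°.
Total crossings: 2.

2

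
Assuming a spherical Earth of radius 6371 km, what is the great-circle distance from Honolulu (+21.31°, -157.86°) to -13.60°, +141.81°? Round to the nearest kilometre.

Δλ = 141.81 − -157.86 = 299.67°; wrapped into (−180°, 180°]: -60.33°.
Δφ = -13.60 − 21.31 = -34.91°.
a = sin²(Δφ/2) + cos φ₁ · cos φ₂ · sin²(Δλ/2) = 0.318613.
c = 2·atan2(√a, √(1−a)) = 1.19955 rad → d = 6371·c ≈ 7642.35 km.

7642 km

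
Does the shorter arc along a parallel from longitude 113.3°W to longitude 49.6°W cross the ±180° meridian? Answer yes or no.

Signed shortest Δλ = ((-49.6 − -113.3 + 180) mod 360) − 180 = 63.7°.
Going east by 63.7° from -113.3° reaches -49.6° without touching 180°.

No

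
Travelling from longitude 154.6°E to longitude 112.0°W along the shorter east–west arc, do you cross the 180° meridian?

Yes

Naïve |-112.0 − 154.6| = 266.6° > 180°, so the shorter arc goes the other way round — across 180°.
Signed shortest Δλ = ((-112.0 − 154.6 + 180) mod 360) − 180 = 93.4°.
Going east by 93.4° from +154.6° passes through 180° before reaching -112.0°.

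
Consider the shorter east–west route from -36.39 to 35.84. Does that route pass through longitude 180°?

Signed shortest Δλ = ((35.84 − -36.39 + 180) mod 360) − 180 = 72.23°.
Going east by 72.23° from -36.39° reaches +35.84° without touching 180°.

No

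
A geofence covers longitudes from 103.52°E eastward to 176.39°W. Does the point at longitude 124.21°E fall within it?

Yes

Band width going east from +103.52° to -176.39°: ((-176.39 − 103.52) mod 360) = 80.09°.
Offset of +124.21° east of the west edge: ((124.21 − 103.52) mod 360) = 20.69°.
20.69° ≤ 80.09° ⇒ inside.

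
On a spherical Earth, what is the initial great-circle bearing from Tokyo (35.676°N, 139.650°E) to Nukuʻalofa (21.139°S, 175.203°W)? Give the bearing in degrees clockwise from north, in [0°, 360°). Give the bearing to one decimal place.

Δλ = -175.203 − 139.650 = -314.853°; wrapped into (−180°, 180°]: 45.147°.
θ = atan2( sin Δλ · cos φ₂ , cos φ₁ · sin φ₂ − sin φ₁ · cos φ₂ · cos Δλ )
  = atan2(0.66121, -0.67660) = 135.659° → normalised to [0°, 360°): 135.659°.

135.7°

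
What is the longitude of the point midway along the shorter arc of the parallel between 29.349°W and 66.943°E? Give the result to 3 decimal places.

Signed shortest Δλ from -29.349° to +66.943° is +96.292°.
Midpoint longitude = -29.349° + (+96.292°)/2 = -29.349° + 48.146° = +18.797°.

18.797°E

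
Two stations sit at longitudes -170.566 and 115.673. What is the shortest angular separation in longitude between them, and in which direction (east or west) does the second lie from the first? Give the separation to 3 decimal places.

73.761° west

Raw difference: 115.673 − -170.566 = 286.239°.
Normalise into (−180°, 180°]: 286.239° − 360° = -73.761°.
Negative ⇒ the second point lies to the west; separation 73.761°.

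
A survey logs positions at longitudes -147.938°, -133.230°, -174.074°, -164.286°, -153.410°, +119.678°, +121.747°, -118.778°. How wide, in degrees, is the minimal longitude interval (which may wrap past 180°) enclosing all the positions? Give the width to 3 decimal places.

Sort the longitudes: -174.074°, -164.286°, -153.410°, -147.938°, -133.230°, -118.778°, +119.678°, +121.747°.
Eastward gaps between consecutive values (wrapping around): 9.788°, 10.876°, 5.472°, 14.708°, 14.452°, 238.456°, 2.069°, 64.179°.
Largest gap = 238.456° ⇒ minimal covering band is its complement: 360° − 238.456° = 121.544°.
Band runs from +119.678° eastward to -118.778°, crossing the antimeridian.

121.544°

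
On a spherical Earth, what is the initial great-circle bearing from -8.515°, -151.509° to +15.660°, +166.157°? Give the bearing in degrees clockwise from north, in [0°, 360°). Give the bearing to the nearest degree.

Δλ = 166.157 − -151.509 = 317.666°; wrapped into (−180°, 180°]: -42.334°.
θ = atan2( sin Δλ · cos φ₂ , cos φ₁ · sin φ₂ − sin φ₁ · cos φ₂ · cos Δλ )
  = atan2(-0.64845, 0.37235) = -60.135° → normalised to [0°, 360°): 299.865°.

300°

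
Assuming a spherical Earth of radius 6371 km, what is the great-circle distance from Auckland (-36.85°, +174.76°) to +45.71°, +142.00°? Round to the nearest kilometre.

Δλ = 142.00 − 174.76 = -32.76°.
Δφ = 45.71 − -36.85 = 82.56°.
a = sin²(Δφ/2) + cos φ₁ · cos φ₂ · sin²(Δλ/2) = 0.479694.
c = 2·atan2(√a, √(1−a)) = 1.53017 rad → d = 6371·c ≈ 9748.74 km.

9749 km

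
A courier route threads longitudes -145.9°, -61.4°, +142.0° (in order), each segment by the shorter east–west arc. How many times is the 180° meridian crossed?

Leg 1: -145.9° → -61.4°, shortest Δλ = 84.5° (east) — does not cross 180°.
Leg 2: -61.4° → +142.0°, shortest Δλ = -156.6° (west) — crosses 180°.
Total crossings: 1.

1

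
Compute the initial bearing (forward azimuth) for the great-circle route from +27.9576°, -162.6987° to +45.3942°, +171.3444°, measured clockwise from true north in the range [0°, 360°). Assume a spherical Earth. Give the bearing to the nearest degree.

Δλ = 171.3444 − -162.6987 = 334.0431°; wrapped into (−180°, 180°]: -25.9569°.
θ = atan2( sin Δλ · cos φ₂ , cos φ₁ · sin φ₂ − sin φ₁ · cos φ₂ · cos Δλ )
  = atan2(-0.30736, 0.33286) = -42.719° → normalised to [0°, 360°): 317.281°.

317°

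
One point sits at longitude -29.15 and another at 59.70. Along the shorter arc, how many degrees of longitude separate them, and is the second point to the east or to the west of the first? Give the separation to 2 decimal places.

88.85° east

Raw difference: 59.70 − -29.15 = 88.85°.
Normalise into (−180°, 180°]: 88.85° stays 88.85°.
Positive ⇒ the second point lies to the east; separation 88.85°.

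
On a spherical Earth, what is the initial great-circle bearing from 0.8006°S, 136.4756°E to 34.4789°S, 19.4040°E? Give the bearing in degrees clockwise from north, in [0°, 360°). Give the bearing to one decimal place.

232.1°

Δλ = 19.4040 − 136.4756 = -117.0716°.
θ = atan2( sin Δλ · cos φ₂ , cos φ₁ · sin φ₂ − sin φ₁ · cos φ₂ · cos Δλ )
  = atan2(-0.73402, -0.57129) = -127.894° → normalised to [0°, 360°): 232.106°.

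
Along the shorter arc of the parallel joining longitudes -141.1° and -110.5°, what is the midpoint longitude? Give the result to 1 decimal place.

-125.8°

Signed shortest Δλ from -141.1° to -110.5° is +30.6°.
Midpoint longitude = -141.1° + (+30.6°)/2 = -141.1° + 15.3° = -125.8°.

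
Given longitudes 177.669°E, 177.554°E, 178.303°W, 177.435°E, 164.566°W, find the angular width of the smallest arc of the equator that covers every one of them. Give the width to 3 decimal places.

Sort the longitudes: -178.303°, -164.566°, +177.435°, +177.554°, +177.669°.
Eastward gaps between consecutive values (wrapping around): 13.737°, 342.001°, 0.119°, 0.115°, 4.028°.
Largest gap = 342.001° ⇒ minimal covering band is its complement: 360° − 342.001° = 17.999°.
Band runs from +177.435° eastward to -164.566°, crossing the antimeridian.

17.999°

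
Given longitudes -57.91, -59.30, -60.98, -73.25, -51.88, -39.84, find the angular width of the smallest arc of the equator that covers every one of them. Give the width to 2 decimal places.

Sort the longitudes: -73.25°, -60.98°, -59.30°, -57.91°, -51.88°, -39.84°.
Eastward gaps between consecutive values (wrapping around): 12.27°, 1.68°, 1.39°, 6.03°, 12.04°, 326.59°.
Largest gap = 326.59° ⇒ minimal covering band is its complement: 360° − 326.59° = 33.41°.
Band runs from -73.25° eastward to -39.84°.

33.41°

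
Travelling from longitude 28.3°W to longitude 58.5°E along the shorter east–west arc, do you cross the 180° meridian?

No

Signed shortest Δλ = ((58.5 − -28.3 + 180) mod 360) − 180 = 86.8°.
Going east by 86.8° from -28.3° reaches +58.5° without touching 180°.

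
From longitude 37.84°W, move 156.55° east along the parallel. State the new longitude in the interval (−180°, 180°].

Start at -37.84°; shift +156.55° → +118.71°.
+118.71° already lies in (−180°, 180°].

118.71°E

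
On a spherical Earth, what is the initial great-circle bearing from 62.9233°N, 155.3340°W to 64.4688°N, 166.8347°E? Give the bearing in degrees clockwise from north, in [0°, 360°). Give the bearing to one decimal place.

Δλ = 166.8347 − -155.3340 = 322.1687°; wrapped into (−180°, 180°]: -37.8313°.
θ = atan2( sin Δλ · cos φ₂ , cos φ₁ · sin φ₂ − sin φ₁ · cos φ₂ · cos Δλ )
  = atan2(-0.26435, 0.10763) = -67.846° → normalised to [0°, 360°): 292.154°.

292.2°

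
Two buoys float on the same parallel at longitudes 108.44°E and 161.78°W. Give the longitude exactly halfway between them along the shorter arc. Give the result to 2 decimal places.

Signed shortest Δλ from +108.44° to -161.78° is +89.78°.
Midpoint longitude = +108.44° + (+89.78°)/2 = +108.44° + 44.89° = +153.33°.
(The naïve average (+108.44 + -161.78)/2 = -26.67° is on the wrong side of the globe.)

153.33°E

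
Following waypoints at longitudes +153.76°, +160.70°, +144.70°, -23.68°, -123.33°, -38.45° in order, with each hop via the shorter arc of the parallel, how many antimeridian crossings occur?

0

Leg 1: +153.76° → +160.70°, shortest Δλ = 6.94° (east) — does not cross 180°.
Leg 2: +160.70° → +144.70°, shortest Δλ = -16.0° (west) — does not cross 180°.
Leg 3: +144.70° → -23.68°, shortest Δλ = -168.38° (west) — does not cross 180°.
Leg 4: -23.68° → -123.33°, shortest Δλ = -99.65° (west) — does not cross 180°.
Leg 5: -123.33° → -38.45°, shortest Δλ = 84.88° (east) — does not cross 180°.
Total crossings: 0.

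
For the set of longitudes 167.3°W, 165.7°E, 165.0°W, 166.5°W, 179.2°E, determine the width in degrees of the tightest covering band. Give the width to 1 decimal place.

Sort the longitudes: -167.3°, -166.5°, -165.0°, +165.7°, +179.2°.
Eastward gaps between consecutive values (wrapping around): 0.8°, 1.5°, 330.7°, 13.5°, 13.5°.
Largest gap = 330.7° ⇒ minimal covering band is its complement: 360° − 330.7° = 29.3°.
Band runs from +165.7° eastward to -165.0°, crossing the antimeridian.

29.3°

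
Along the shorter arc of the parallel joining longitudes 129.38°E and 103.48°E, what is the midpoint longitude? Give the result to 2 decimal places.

Signed shortest Δλ from +129.38° to +103.48° is -25.90°.
Midpoint longitude = +129.38° + (-25.90°)/2 = +129.38° − 12.95° = +116.43°.

116.43°E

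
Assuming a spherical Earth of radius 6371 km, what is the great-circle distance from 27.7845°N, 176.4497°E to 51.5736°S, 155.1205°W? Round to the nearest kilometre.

9252 km

Δλ = -155.1205 − 176.4497 = -331.5702°; wrapped into (−180°, 180°]: 28.4298°.
Δφ = -51.5736 − 27.7845 = -79.3581°.
a = sin²(Δφ/2) + cos φ₁ · cos φ₂ · sin²(Δλ/2) = 0.440821.
c = 2·atan2(√a, √(1−a)) = 1.45216 rad → d = 6371·c ≈ 9251.71 km.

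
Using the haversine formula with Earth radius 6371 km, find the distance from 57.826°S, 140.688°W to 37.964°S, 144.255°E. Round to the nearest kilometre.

Δλ = 144.255 − -140.688 = 284.943°; wrapped into (−180°, 180°]: -75.057°.
Δφ = -37.964 − -57.826 = 19.862°.
a = sin²(Δφ/2) + cos φ₁ · cos φ₂ · sin²(Δλ/2) = 0.185525.
c = 2·atan2(√a, √(1−a)) = 0.89059 rad → d = 6371·c ≈ 5673.97 km.

5674 km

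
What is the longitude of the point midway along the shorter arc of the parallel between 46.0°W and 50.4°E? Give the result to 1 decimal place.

2.2°E

Signed shortest Δλ from -46.0° to +50.4° is +96.4°.
Midpoint longitude = -46.0° + (+96.4°)/2 = -46.0° + 48.2° = +2.2°.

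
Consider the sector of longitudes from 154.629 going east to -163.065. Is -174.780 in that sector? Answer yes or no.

Band width going east from +154.629° to -163.065°: ((-163.065 − 154.629) mod 360) = 42.306°.
Offset of -174.780° east of the west edge: ((-174.780 − 154.629) mod 360) = 30.591°.
30.591° ≤ 42.306° ⇒ inside.

Yes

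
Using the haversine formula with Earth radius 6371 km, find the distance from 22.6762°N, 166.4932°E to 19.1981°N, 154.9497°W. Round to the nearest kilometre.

4012 km

Δλ = -154.9497 − 166.4932 = -321.4429°; wrapped into (−180°, 180°]: 38.5571°.
Δφ = 19.1981 − 22.6762 = -3.4781°.
a = sin²(Δφ/2) + cos φ₁ · cos φ₂ · sin²(Δλ/2) = 0.095907.
c = 2·atan2(√a, √(1−a)) = 0.62973 rad → d = 6371·c ≈ 4012.02 km.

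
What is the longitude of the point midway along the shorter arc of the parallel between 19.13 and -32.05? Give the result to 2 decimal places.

-6.46°

Signed shortest Δλ from +19.13° to -32.05° is -51.18°.
Midpoint longitude = +19.13° + (-51.18°)/2 = +19.13° − 25.59° = -6.46°.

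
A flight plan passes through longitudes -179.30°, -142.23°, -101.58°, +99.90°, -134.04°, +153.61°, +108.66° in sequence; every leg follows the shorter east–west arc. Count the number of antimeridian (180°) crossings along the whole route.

Leg 1: -179.30° → -142.23°, shortest Δλ = 37.07° (east) — does not cross 180°.
Leg 2: -142.23° → -101.58°, shortest Δλ = 40.65° (east) — does not cross 180°.
Leg 3: -101.58° → +99.90°, shortest Δλ = -158.52° (west) — crosses 180°.
Leg 4: +99.90° → -134.04°, shortest Δλ = 126.06° (east) — crosses 180°.
Leg 5: -134.04° → +153.61°, shortest Δλ = -72.35° (west) — crosses 180°.
Leg 6: +153.61° → +108.66°, shortest Δλ = -44.95° (west) — does not cross 180°.
Total crossings: 3.

3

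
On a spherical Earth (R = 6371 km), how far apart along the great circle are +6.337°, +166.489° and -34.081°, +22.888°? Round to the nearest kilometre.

15169 km

Δλ = 22.888 − 166.489 = -143.601°.
Δφ = -34.081 − 6.337 = -40.418°.
a = sin²(Δφ/2) + cos φ₁ · cos φ₂ · sin²(Δλ/2) = 0.862218.
c = 2·atan2(√a, √(1−a)) = 2.38101 rad → d = 6371·c ≈ 15169.43 km.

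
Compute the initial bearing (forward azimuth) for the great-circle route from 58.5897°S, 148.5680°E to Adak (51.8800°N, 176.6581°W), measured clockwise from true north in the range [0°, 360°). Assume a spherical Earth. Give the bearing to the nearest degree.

Δλ = -176.6581 − 148.5680 = -325.2261°; wrapped into (−180°, 180°]: 34.7739°.
θ = atan2( sin Δλ · cos φ₂ , cos φ₁ · sin φ₂ − sin φ₁ · cos φ₂ · cos Δλ )
  = atan2(0.35208, 0.84277) = 22.673° → normalised to [0°, 360°): 22.673°.

23°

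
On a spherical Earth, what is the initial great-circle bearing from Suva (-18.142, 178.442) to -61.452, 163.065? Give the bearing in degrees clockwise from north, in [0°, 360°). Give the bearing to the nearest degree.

190°

Δλ = 163.065 − 178.442 = -15.377°.
θ = atan2( sin Δλ · cos φ₂ , cos φ₁ · sin φ₂ − sin φ₁ · cos φ₂ · cos Δλ )
  = atan2(-0.12672, -0.69127) = -169.612° → normalised to [0°, 360°): 190.388°.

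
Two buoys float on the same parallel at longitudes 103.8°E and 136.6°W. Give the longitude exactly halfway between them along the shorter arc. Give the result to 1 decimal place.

Signed shortest Δλ from +103.8° to -136.6° is +119.6°.
Midpoint longitude = +103.8° + (+119.6°)/2 = +103.8° + 59.8° = +163.6°.
(The naïve average (+103.8 + -136.6)/2 = -16.4° is on the wrong side of the globe.)

163.6°E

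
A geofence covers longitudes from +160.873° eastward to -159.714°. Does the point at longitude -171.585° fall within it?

Band width going east from +160.873° to -159.714°: ((-159.714 − 160.873) mod 360) = 39.413°.
Offset of -171.585° east of the west edge: ((-171.585 − 160.873) mod 360) = 27.542°.
27.542° ≤ 39.413° ⇒ inside.

Yes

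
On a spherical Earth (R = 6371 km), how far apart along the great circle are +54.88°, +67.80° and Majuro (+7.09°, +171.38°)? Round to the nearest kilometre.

Δλ = 171.38 − 67.80 = 103.58°.
Δφ = 7.09 − 54.88 = -47.79°.
a = sin²(Δφ/2) + cos φ₁ · cos φ₂ · sin²(Δλ/2) = 0.516544.
c = 2·atan2(√a, √(1−a)) = 1.60389 rad → d = 6371·c ≈ 10218.39 km.

10218 km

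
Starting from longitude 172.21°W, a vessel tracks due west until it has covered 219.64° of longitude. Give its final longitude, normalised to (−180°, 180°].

31.85°W

Start at -172.21°; shift −219.64° → -391.85°.
-391.85° lies outside (−180°, 180°]; add 360° → -31.85°.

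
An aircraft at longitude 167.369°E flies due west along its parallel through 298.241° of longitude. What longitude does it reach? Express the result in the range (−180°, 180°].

130.872°W

Start at +167.369°; shift −298.241° → -130.872°.
-130.872° already lies in (−180°, 180°].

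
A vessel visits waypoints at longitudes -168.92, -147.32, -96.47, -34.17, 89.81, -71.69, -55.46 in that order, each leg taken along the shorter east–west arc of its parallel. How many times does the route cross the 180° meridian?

Leg 1: -168.92° → -147.32°, shortest Δλ = 21.6° (east) — does not cross 180°.
Leg 2: -147.32° → -96.47°, shortest Δλ = 50.85° (east) — does not cross 180°.
Leg 3: -96.47° → -34.17°, shortest Δλ = 62.3° (east) — does not cross 180°.
Leg 4: -34.17° → +89.81°, shortest Δλ = 123.98° (east) — does not cross 180°.
Leg 5: +89.81° → -71.69°, shortest Δλ = -161.5° (west) — does not cross 180°.
Leg 6: -71.69° → -55.46°, shortest Δλ = 16.23° (east) — does not cross 180°.
Total crossings: 0.

0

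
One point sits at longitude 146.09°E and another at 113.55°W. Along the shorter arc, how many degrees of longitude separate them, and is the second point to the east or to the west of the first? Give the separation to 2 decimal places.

100.36° east

Raw difference: -113.55 − 146.09 = -259.64°.
Normalise into (−180°, 180°]: -259.64° + 360° = 100.36°.
Positive ⇒ the second point lies to the east; separation 100.36°.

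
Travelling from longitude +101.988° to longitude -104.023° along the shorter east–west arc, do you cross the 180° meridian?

Naïve |-104.023 − 101.988| = 206.011° > 180°, so the shorter arc goes the other way round — across 180°.
Signed shortest Δλ = ((-104.023 − 101.988 + 180) mod 360) − 180 = 153.989°.
Going east by 153.989° from +101.988° passes through 180° before reaching -104.023°.

Yes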